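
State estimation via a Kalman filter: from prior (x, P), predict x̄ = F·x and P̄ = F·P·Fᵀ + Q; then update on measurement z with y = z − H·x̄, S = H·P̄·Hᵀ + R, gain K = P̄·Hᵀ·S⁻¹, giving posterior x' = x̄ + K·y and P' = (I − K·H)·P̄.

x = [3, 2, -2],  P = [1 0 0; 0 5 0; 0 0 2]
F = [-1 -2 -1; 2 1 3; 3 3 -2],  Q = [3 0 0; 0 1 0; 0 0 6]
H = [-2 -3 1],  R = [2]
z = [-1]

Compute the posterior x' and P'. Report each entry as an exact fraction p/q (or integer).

x̄ = F·x = [-5, 2, 19]
P̄ = F·P·Fᵀ + Q = [26 -18 -29; -18 28 9; -29 9 68]
y = z − H·x̄ = [-24]
S = H·P̄·Hᵀ + R = [272]
K = P̄·Hᵀ·S⁻¹ = [-27/272; -39/272; 99/272]
x' = x̄ + K·y = [-89/34, 185/34, 349/34]
P' = (I − K·H)·P̄ = [6343/272 -5949/272 -5215/272; -5949/272 6095/272 6309/272; -5215/272 6309/272 8695/272]

x' = [-89/34, 185/34, 349/34]
P' = [6343/272 -5949/272 -5215/272; -5949/272 6095/272 6309/272; -5215/272 6309/272 8695/272]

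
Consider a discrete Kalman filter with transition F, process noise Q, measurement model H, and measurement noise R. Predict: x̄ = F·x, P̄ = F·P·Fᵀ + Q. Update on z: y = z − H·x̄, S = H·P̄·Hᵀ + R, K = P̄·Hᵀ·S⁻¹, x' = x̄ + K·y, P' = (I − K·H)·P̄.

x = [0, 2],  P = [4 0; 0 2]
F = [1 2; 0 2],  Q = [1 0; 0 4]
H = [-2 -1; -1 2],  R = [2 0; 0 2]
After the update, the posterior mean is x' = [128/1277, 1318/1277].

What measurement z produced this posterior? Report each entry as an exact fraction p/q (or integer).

z = [-1, 2]

x̄ = F·x = [4, 4]
P̄ = F·P·Fᵀ + Q = [13 8; 8 12]
S = H·P̄·Hᵀ + R = [98 -22; -22 31]
K = P̄·Hᵀ·S⁻¹ = [-494/1277 -227/1277; -258/1277 476/1277]
x' − x̄ = [-4980/1277, -3790/1277] = K·y
y = (KᵀK)⁻¹·Kᵀ·(x' − x̄) = [11, -2]
z = y + H·x̄ = [11, -2] + [-12, 4] = [-1, 2]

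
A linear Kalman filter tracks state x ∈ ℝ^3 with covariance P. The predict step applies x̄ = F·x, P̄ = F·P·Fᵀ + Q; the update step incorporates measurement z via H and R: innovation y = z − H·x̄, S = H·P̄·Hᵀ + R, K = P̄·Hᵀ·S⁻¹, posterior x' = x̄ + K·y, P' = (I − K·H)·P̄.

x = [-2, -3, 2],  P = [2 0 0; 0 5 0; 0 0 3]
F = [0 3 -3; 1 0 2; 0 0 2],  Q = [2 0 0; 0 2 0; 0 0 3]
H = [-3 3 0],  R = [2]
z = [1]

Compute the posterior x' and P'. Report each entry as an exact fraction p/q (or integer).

x̄ = F·x = [-15, 2, 4]
P̄ = F·P·Fᵀ + Q = [74 -18 -18; -18 16 12; -18 12 15]
y = z − H·x̄ = [-50]
S = H·P̄·Hᵀ + R = [1136]
K = P̄·Hᵀ·S⁻¹ = [-69/284; 51/568; 45/568]
x' = x̄ + K·y = [-405/142, -707/284, 11/284]
P' = (I − K·H)·P̄ = [493/71 963/142 549/142; 963/142 1943/284 1113/284; 549/142 1113/284 2235/284]

x' = [-405/142, -707/284, 11/284]
P' = [493/71 963/142 549/142; 963/142 1943/284 1113/284; 549/142 1113/284 2235/284]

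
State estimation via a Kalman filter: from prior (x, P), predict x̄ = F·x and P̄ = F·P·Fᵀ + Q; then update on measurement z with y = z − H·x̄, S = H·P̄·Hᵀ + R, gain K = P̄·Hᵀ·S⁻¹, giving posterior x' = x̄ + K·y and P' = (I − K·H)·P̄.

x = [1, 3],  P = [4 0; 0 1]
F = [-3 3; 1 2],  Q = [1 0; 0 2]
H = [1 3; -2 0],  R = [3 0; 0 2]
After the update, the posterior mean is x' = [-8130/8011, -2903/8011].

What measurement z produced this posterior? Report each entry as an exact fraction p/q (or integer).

z = [-3, 2]

x̄ = F·x = [6, 7]
P̄ = F·P·Fᵀ + Q = [46 -6; -6 10]
S = H·P̄·Hᵀ + R = [103 -56; -56 186]
K = P̄·Hᵀ·S⁻¹ = [28/8011 -3954/8011; 2568/8011 1290/8011]
x' − x̄ = [-56196/8011, -58980/8011] = K·y
y = (KᵀK)⁻¹·Kᵀ·(x' − x̄) = [-30, 14]
z = y + H·x̄ = [-30, 14] + [27, -12] = [-3, 2]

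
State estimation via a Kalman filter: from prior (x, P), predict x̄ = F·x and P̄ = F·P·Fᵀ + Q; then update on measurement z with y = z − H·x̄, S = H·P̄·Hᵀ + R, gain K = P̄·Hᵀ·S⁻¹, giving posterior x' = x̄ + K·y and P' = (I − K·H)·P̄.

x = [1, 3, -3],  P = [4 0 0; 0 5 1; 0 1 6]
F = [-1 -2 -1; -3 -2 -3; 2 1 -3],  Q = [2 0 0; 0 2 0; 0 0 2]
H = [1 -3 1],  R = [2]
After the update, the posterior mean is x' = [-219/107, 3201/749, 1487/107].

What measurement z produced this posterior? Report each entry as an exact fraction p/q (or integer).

x̄ = F·x = [-4, 0, 14]
P̄ = F·P·Fᵀ + Q = [36 58 5; 58 124 23; 5 23 71]
S = H·P̄·Hᵀ + R = [749]
K = P̄·Hᵀ·S⁻¹ = [-19/107; -291/749; 1/107]
x' − x̄ = [209/107, 3201/749, -11/107] = K·y
y = (KᵀK)⁻¹·Kᵀ·(x' − x̄) = [-11]
z = y + H·x̄ = [-11] + [10] = [-1]

z = [-1]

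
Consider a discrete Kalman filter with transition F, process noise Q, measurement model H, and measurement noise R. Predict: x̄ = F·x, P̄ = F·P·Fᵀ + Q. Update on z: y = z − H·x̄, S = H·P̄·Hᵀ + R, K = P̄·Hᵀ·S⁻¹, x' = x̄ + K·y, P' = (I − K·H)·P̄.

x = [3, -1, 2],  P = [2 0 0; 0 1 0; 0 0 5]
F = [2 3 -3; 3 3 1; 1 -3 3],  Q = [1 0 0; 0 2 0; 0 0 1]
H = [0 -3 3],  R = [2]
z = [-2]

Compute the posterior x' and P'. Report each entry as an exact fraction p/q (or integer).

x' = [537/605, 524/55, 1074/121]
P' = [9891/605 -678/55 -1514/121; -678/55 134/5 294/11; -1514/121 294/11 3252/121]

x̄ = F·x = [-3, 8, 12]
P̄ = F·P·Fᵀ + Q = [63 6 -50; 6 34 12; -50 12 57]
y = z − H·x̄ = [-14]
S = H·P̄·Hᵀ + R = [605]
K = P̄·Hᵀ·S⁻¹ = [-168/605; -6/55; 27/121]
x' = x̄ + K·y = [537/605, 524/55, 1074/121]
P' = (I − K·H)·P̄ = [9891/605 -678/55 -1514/121; -678/55 134/5 294/11; -1514/121 294/11 3252/121]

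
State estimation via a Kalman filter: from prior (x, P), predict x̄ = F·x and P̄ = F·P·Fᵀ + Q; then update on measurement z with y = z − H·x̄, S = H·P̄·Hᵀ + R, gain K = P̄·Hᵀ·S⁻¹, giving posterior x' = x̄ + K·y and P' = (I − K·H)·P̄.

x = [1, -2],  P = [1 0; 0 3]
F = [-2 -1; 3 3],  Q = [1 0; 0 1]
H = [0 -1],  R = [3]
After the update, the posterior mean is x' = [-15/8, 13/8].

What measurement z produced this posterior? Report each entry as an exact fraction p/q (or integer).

z = [-2]

x̄ = F·x = [0, -3]
P̄ = F·P·Fᵀ + Q = [8 -15; -15 37]
S = H·P̄·Hᵀ + R = [40]
K = P̄·Hᵀ·S⁻¹ = [3/8; -37/40]
x' − x̄ = [-15/8, 37/8] = K·y
y = (KᵀK)⁻¹·Kᵀ·(x' − x̄) = [-5]
z = y + H·x̄ = [-5] + [3] = [-2]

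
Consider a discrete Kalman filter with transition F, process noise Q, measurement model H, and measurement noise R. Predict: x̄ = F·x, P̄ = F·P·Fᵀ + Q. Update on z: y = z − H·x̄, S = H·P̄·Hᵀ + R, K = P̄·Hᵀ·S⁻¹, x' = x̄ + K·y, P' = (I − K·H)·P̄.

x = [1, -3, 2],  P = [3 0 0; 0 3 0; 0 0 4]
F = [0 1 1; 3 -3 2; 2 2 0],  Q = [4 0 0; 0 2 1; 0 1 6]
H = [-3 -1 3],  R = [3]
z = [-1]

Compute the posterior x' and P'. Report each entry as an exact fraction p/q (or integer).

x' = [-55/27, 100/9, 34/27]
P' = [842/81 -104/27 1469/162; -104/27 527/9 835/54; 1469/162 835/54 4679/324]

x̄ = F·x = [-1, 16, -4]
P̄ = F·P·Fᵀ + Q = [11 -1 6; -1 72 1; 6 1 30]
y = z − H·x̄ = [24]
S = H·P̄·Hᵀ + R = [324]
K = P̄·Hᵀ·S⁻¹ = [-7/162; -11/54; 71/324]
x' = x̄ + K·y = [-55/27, 100/9, 34/27]
P' = (I − K·H)·P̄ = [842/81 -104/27 1469/162; -104/27 527/9 835/54; 1469/162 835/54 4679/324]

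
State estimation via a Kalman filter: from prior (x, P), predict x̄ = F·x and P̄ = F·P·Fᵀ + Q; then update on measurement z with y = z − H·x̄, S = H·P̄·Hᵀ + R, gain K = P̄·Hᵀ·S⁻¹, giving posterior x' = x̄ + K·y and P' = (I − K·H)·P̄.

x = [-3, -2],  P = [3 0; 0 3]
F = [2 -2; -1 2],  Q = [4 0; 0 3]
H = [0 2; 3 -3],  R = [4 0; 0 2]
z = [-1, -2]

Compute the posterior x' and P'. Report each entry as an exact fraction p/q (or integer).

x' = [-1661/1198, -419/599]
P' = [509/599 396/599; 396/599 414/599]

x̄ = F·x = [-2, -1]
P̄ = F·P·Fᵀ + Q = [28 -18; -18 18]
y = z − H·x̄ = [1, 1]
S = H·P̄·Hᵀ + R = [76 -216; -216 740]
K = P̄·Hᵀ·S⁻¹ = [198/599 339/1198; 207/599 -27/599]
x' = x̄ + K·y = [-1661/1198, -419/599]
P' = (I − K·H)·P̄ = [509/599 396/599; 396/599 414/599]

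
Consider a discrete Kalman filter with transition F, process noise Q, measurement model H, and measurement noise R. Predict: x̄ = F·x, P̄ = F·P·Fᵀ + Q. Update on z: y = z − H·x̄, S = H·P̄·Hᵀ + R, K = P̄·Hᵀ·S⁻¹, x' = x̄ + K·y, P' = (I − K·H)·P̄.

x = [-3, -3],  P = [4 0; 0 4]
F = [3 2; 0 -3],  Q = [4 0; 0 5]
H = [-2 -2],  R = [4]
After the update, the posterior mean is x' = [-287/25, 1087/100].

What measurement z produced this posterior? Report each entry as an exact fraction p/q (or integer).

x̄ = F·x = [-15, 9]
P̄ = F·P·Fᵀ + Q = [56 -24; -24 41]
S = H·P̄·Hᵀ + R = [200]
K = P̄·Hᵀ·S⁻¹ = [-8/25; -17/100]
x' − x̄ = [88/25, 187/100] = K·y
y = (KᵀK)⁻¹·Kᵀ·(x' − x̄) = [-11]
z = y + H·x̄ = [-11] + [12] = [1]

z = [1]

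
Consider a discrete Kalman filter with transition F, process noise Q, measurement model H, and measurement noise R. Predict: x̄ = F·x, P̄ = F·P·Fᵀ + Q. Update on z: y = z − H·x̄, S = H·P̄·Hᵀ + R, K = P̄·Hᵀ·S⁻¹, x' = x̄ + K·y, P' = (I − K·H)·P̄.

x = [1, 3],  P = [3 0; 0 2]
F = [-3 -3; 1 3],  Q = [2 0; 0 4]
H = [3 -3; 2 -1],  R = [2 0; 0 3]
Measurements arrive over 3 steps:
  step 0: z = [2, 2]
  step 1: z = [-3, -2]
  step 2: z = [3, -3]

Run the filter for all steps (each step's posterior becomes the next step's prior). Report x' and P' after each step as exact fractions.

step 0: x' = [4/3, 59/84], P' = [59/36 61/36; 61/36 985/504]
step 1: x' = [-4757799/4470833, -275816/4470833], P' = [5020717/4470833 5027831/4470833; 5027831/4470833 5923831/4470833]
step 2: x' = [-9419170767/13531255714, -9173705436/6765627857], P' = [7581090819/6765627857 7593466512/6765627857; 7593466512/6765627857 8950824546/6765627857]

step 0: x̄ = F·x = [-12, 10]
step 0: P̄ = F·P·Fᵀ + Q = [47 -27; -27 25]
step 0: y = z − H·x̄ = [68, 36]
step 0: S = H·P̄·Hᵀ + R = [1136 600; 600 324]
step 0: K = P̄·Hᵀ·S⁻¹ = [-1/12 19/36; -131/336 241/504]
step 0: x' = x̄ + K·y = [4/3, 59/84]
step 0: P' = (I − K·H)·P̄ = [59/36 61/36; 61/36 985/504]
step 1: x̄ = F·x = [-171/28, 289/84]
step 1: P̄ = F·P·Fᵀ + Q = [3631/56 -2399/56; -2399/56 16831/504]
step 1: y = z − H·x̄ = [359/14, 1147/84]
step 1: S = H·P̄·Hᵀ + R = [23201/14 73481/84; 73481/84 235423/504]
step 1: K = P̄·Hᵀ·S⁻¹ = [-10671/4470833 1671201/4470833; -1344000/4470833 1377277/4470833]
step 1: x' = x̄ + K·y = [-4757799/4470833, -275816/4470833]
step 1: P' = (I − K·H)·P̄ = [5020717/4470833 5027831/4470833; 5027831/4470833 5923831/4470833]
step 2: x̄ = F·x = [15100845/4470833, -5585247/4470833]
step 2: P̄ = F·P·Fᵀ + Q = [197943556/4470833 -128710602/4470833; -128710602/4470833 106385514/4470833]
step 2: y = z − H·x̄ = [-48645777/4470833, -2589444/235307]
step 2: S = H·P̄·Hᵀ + R = [5064694132/4470833 140274384/235307; 140274384/235307 75074455/235307]
step 2: K = P̄·Hᵀ·S⁻¹ = [-37127079/13531255714 2522905042/6765627857; -2036037051/6765627857 2078702826/6765627857]
step 2: x' = x̄ + K·y = [-9419170767/13531255714, -9173705436/6765627857]
step 2: P' = (I − K·H)·P̄ = [7581090819/6765627857 7593466512/6765627857; 7593466512/6765627857 8950824546/6765627857]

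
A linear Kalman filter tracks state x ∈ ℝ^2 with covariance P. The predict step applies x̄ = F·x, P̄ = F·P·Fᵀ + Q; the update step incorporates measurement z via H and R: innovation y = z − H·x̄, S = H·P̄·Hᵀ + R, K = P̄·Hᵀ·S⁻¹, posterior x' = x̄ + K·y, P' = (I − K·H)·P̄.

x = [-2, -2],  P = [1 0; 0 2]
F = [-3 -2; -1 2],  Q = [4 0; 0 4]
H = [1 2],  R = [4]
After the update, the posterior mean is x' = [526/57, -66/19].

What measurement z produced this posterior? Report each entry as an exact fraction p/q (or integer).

x̄ = F·x = [10, -2]
P̄ = F·P·Fᵀ + Q = [21 -5; -5 13]
S = H·P̄·Hᵀ + R = [57]
K = P̄·Hᵀ·S⁻¹ = [11/57; 7/19]
x' − x̄ = [-44/57, -28/19] = K·y
y = (KᵀK)⁻¹·Kᵀ·(x' − x̄) = [-4]
z = y + H·x̄ = [-4] + [6] = [2]

z = [2]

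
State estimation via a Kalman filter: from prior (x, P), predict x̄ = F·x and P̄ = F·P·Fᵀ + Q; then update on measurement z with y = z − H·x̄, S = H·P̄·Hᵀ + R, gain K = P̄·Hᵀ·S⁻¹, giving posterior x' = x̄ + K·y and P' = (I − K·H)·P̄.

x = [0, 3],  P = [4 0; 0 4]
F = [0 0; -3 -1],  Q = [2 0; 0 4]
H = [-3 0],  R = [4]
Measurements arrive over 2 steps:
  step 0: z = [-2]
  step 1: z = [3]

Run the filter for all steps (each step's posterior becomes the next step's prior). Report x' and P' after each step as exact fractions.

step 0: x̄ = F·x = [0, -3]
step 0: P̄ = F·P·Fᵀ + Q = [2 0; 0 44]
step 0: y = z − H·x̄ = [-2]
step 0: S = H·P̄·Hᵀ + R = [22]
step 0: K = P̄·Hᵀ·S⁻¹ = [-3/11; 0]
step 0: x' = x̄ + K·y = [6/11, -3]
step 0: P' = (I − K·H)·P̄ = [4/11 0; 0 44]
step 1: x̄ = F·x = [0, 15/11]
step 1: P̄ = F·P·Fᵀ + Q = [2 0; 0 564/11]
step 1: y = z − H·x̄ = [3]
step 1: S = H·P̄·Hᵀ + R = [22]
step 1: K = P̄·Hᵀ·S⁻¹ = [-3/11; 0]
step 1: x' = x̄ + K·y = [-9/11, 15/11]
step 1: P' = (I − K·H)·P̄ = [4/11 0; 0 564/11]

step 0: x' = [6/11, -3], P' = [4/11 0; 0 44]
step 1: x' = [-9/11, 15/11], P' = [4/11 0; 0 564/11]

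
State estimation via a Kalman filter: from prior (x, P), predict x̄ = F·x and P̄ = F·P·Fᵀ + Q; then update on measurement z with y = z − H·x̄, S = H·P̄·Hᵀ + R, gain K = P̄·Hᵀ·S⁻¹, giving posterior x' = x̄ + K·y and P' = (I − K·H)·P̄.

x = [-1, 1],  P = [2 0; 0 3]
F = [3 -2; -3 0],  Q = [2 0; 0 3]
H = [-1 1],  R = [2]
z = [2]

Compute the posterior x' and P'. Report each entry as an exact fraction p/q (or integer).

x' = [-155/91, 3/7]
P' = [412/91 24/7; 24/7 30/7]

x̄ = F·x = [-5, 3]
P̄ = F·P·Fᵀ + Q = [32 -18; -18 21]
y = z − H·x̄ = [-6]
S = H·P̄·Hᵀ + R = [91]
K = P̄·Hᵀ·S⁻¹ = [-50/91; 3/7]
x' = x̄ + K·y = [-155/91, 3/7]
P' = (I − K·H)·P̄ = [412/91 24/7; 24/7 30/7]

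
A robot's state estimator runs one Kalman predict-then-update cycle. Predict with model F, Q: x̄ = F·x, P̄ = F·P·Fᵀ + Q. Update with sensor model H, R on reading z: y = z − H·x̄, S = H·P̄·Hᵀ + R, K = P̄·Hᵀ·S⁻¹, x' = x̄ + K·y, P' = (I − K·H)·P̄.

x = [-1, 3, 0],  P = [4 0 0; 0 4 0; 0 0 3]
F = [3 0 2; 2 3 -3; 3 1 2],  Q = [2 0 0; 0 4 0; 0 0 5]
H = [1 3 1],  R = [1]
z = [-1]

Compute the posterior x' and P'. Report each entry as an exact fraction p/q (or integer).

x' = [-5489/1095, 826/365, -1007/365]
P' = [41294/1095 -8366/365 11372/365; -8366/365 5452/365 -7899/365; 11372/365 -7899/365 12378/365]

x̄ = F·x = [-3, 7, 0]
P̄ = F·P·Fᵀ + Q = [50 6 48; 6 83 18; 48 18 57]
y = z − H·x̄ = [-19]
S = H·P̄·Hᵀ + R = [1095]
K = P̄·Hᵀ·S⁻¹ = [116/1095; 91/365; 53/365]
x' = x̄ + K·y = [-5489/1095, 826/365, -1007/365]
P' = (I − K·H)·P̄ = [41294/1095 -8366/365 11372/365; -8366/365 5452/365 -7899/365; 11372/365 -7899/365 12378/365]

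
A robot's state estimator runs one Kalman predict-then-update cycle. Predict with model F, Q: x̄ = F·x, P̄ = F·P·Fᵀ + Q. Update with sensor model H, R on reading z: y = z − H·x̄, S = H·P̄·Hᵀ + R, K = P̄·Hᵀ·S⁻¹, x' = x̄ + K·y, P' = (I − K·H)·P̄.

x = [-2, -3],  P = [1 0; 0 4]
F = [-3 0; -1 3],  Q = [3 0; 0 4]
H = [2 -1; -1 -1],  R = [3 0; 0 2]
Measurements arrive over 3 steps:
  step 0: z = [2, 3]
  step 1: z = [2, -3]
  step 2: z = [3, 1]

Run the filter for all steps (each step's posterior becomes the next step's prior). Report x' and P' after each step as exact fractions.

step 0: x' = [-231/4684, -13025/4684], P' = [2487/4684 501/4684; 501/4684 5559/4684]
step 1: x' = [8443824/5525351, 3212627/5525351], P' = [2863680/5525351 546726/5525351; 546726/5525351 6228642/5525351]
step 2: x' = [1996569756/6221151745, -9632230389/6221151745], P' = [3221199048/6221151745 615443838/6221151745; 615443838/6221151745 6994083858/6221151745]

step 0: x̄ = F·x = [6, -7]
step 0: P̄ = F·P·Fᵀ + Q = [12 3; 3 41]
step 0: y = z − H·x̄ = [-17, 2]
step 0: S = H·P̄·Hᵀ + R = [80 14; 14 61]
step 0: K = P̄·Hᵀ·S⁻¹ = [1491/4684 -747/2342; -1519/4684 -1515/2342]
step 0: x' = x̄ + K·y = [-231/4684, -13025/4684]
step 0: P' = (I − K·H)·P̄ = [2487/4684 501/4684; 501/4684 5559/4684]
step 1: x̄ = F·x = [693/4684, -9711/1171]
step 1: P̄ = F·P·Fᵀ + Q = [36435/4684 738/1171; 738/1171 17062/1171]
step 1: y = z − H·x̄ = [-15431/2342, -52203/4684]
step 1: S = H·P̄·Hᵀ + R = [54058/1171 -3787/2342; -3787/2342 119955/4684]
step 1: K = P̄·Hᵀ·S⁻¹ = [1726878/5525351 -1705203/5525351; -1711730/5525351 -3387684/5525351]
step 1: x' = x̄ + K·y = [8443824/5525351, 3212627/5525351]
step 1: P' = (I − K·H)·P̄ = [2863680/5525351 546726/5525351; 546726/5525351 6228642/5525351]
step 2: x̄ = F·x = [-25331472/5525351, 1194057/5525351]
step 2: P̄ = F·P·Fᵀ + Q = [42349173/5525351 3670506/5525351; 3670506/5525351 77742506/5525351]
step 2: y = z − H·x̄ = [68433054/5525351, -18612064/5525351]
step 2: S = H·P̄·Hᵀ + R = [249033227/5525351 -10626346/5525351; -10626346/5525351 138483393/5525351]
step 2: K = P̄·Hᵀ·S⁻¹ = [1942318086/6221151745 -1918321443/6221151745; -1921065394/6221151745 -3804763848/6221151745]
step 2: x' = x̄ + K·y = [1996569756/6221151745, -9632230389/6221151745]
step 2: P' = (I − K·H)·P̄ = [3221199048/6221151745 615443838/6221151745; 615443838/6221151745 6994083858/6221151745]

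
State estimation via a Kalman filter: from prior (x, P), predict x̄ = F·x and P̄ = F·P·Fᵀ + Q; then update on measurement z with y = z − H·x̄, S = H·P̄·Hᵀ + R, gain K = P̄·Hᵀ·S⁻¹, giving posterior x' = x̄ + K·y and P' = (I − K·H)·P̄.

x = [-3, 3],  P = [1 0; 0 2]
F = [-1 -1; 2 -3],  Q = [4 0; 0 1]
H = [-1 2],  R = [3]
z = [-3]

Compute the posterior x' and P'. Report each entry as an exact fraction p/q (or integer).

x̄ = F·x = [0, -15]
P̄ = F·P·Fᵀ + Q = [7 4; 4 23]
y = z − H·x̄ = [27]
S = H·P̄·Hᵀ + R = [86]
K = P̄·Hᵀ·S⁻¹ = [1/86; 21/43]
x' = x̄ + K·y = [27/86, -78/43]
P' = (I − K·H)·P̄ = [601/86 151/43; 151/43 107/43]

x' = [27/86, -78/43]
P' = [601/86 151/43; 151/43 107/43]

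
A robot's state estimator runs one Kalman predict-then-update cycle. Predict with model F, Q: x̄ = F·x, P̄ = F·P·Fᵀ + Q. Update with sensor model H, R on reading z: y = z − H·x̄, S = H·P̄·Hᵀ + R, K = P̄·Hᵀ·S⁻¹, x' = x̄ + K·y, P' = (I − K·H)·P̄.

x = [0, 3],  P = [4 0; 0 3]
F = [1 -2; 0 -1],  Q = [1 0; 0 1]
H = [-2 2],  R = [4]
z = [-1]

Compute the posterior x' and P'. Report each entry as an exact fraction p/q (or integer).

x' = [-43/20, -23/10]
P' = [49/10 19/5; 19/5 18/5]

x̄ = F·x = [-6, -3]
P̄ = F·P·Fᵀ + Q = [17 6; 6 4]
y = z − H·x̄ = [-7]
S = H·P̄·Hᵀ + R = [40]
K = P̄·Hᵀ·S⁻¹ = [-11/20; -1/10]
x' = x̄ + K·y = [-43/20, -23/10]
P' = (I − K·H)·P̄ = [49/10 19/5; 19/5 18/5]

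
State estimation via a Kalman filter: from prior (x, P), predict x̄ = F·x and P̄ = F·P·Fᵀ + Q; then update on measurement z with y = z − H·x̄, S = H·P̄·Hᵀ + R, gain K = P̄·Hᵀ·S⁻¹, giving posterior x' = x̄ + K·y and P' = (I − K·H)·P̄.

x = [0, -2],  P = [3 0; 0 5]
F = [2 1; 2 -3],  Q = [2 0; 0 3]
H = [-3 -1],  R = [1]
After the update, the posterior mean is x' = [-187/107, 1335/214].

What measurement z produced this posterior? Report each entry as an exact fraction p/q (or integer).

x̄ = F·x = [-2, 6]
P̄ = F·P·Fᵀ + Q = [19 -3; -3 60]
S = H·P̄·Hᵀ + R = [214]
K = P̄·Hᵀ·S⁻¹ = [-27/107; -51/214]
x' − x̄ = [27/107, 51/214] = K·y
y = (KᵀK)⁻¹·Kᵀ·(x' − x̄) = [-1]
z = y + H·x̄ = [-1] + [0] = [-1]

z = [-1]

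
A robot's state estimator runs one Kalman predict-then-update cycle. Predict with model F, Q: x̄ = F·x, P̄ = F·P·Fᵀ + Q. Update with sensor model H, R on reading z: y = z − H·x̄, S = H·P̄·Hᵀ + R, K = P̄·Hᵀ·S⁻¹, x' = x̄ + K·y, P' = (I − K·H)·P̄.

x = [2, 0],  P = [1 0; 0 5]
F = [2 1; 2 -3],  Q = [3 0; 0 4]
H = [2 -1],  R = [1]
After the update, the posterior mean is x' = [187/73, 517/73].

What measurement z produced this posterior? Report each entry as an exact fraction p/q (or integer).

x̄ = F·x = [4, 4]
P̄ = F·P·Fᵀ + Q = [12 -11; -11 53]
S = H·P̄·Hᵀ + R = [146]
K = P̄·Hᵀ·S⁻¹ = [35/146; -75/146]
x' − x̄ = [-105/73, 225/73] = K·y
y = (KᵀK)⁻¹·Kᵀ·(x' − x̄) = [-6]
z = y + H·x̄ = [-6] + [4] = [-2]

z = [-2]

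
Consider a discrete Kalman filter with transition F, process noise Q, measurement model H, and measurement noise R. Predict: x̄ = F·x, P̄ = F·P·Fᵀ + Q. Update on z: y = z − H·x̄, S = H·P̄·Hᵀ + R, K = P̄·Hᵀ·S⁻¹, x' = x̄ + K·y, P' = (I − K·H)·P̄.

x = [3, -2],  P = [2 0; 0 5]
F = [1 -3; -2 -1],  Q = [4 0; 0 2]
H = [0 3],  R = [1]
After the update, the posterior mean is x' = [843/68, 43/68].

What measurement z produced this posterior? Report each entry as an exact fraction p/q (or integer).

z = [2]

x̄ = F·x = [9, -4]
P̄ = F·P·Fᵀ + Q = [51 11; 11 15]
S = H·P̄·Hᵀ + R = [136]
K = P̄·Hᵀ·S⁻¹ = [33/136; 45/136]
x' − x̄ = [231/68, 315/68] = K·y
y = (KᵀK)⁻¹·Kᵀ·(x' − x̄) = [14]
z = y + H·x̄ = [14] + [-12] = [2]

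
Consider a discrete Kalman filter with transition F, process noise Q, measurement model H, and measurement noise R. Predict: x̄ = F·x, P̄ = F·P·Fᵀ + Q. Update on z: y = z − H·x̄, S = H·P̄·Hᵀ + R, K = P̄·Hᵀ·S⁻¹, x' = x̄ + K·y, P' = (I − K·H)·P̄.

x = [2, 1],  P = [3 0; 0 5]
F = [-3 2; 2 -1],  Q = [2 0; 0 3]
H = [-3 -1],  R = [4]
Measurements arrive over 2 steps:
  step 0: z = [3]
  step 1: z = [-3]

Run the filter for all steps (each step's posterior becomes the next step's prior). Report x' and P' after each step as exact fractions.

step 0: x̄ = F·x = [-4, 3]
step 0: P̄ = F·P·Fᵀ + Q = [49 -28; -28 20]
step 0: y = z − H·x̄ = [-6]
step 0: S = H·P̄·Hᵀ + R = [297]
step 0: K = P̄·Hᵀ·S⁻¹ = [-119/297; 64/297]
step 0: x' = x̄ + K·y = [-158/99, 169/99]
step 0: P' = (I − K·H)·P̄ = [392/297 -700/297; -700/297 1844/297]
step 1: x̄ = F·x = [812/99, -485/99]
step 1: P̄ = F·P·Fᵀ + Q = [19898/297 -10940/297; -10940/297 7103/297]
step 1: y = z − H·x̄ = [1654/99]
step 1: S = H·P̄·Hᵀ + R = [121733/297]
step 1: K = P̄·Hᵀ·S⁻¹ = [-2566/6407; 25717/121733]
step 1: x' = x̄ + K·y = [9680/6407, -166713/121733]
step 1: P' = (I − K·H)·P̄ = [8026/6407 -13814/6407; -13814/6407 684530/121733]

step 0: x' = [-158/99, 169/99], P' = [392/297 -700/297; -700/297 1844/297]
step 1: x' = [9680/6407, -166713/121733], P' = [8026/6407 -13814/6407; -13814/6407 684530/121733]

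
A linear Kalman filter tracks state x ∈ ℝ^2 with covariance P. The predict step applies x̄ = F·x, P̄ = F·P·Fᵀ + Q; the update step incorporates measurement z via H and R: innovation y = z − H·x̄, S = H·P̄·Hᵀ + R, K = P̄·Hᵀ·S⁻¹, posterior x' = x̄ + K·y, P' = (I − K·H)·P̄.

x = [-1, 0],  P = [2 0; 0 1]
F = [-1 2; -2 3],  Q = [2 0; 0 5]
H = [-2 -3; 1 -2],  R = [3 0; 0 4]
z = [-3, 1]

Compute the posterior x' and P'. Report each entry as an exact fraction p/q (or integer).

x' = [1, 23/78]
P' = [12/17 -4/17; -4/17 427/1326]

x̄ = F·x = [1, 2]
P̄ = F·P·Fᵀ + Q = [8 10; 10 22]
y = z − H·x̄ = [5, 4]
S = H·P̄·Hᵀ + R = [353 126; 126 60]
K = P̄·Hᵀ·S⁻¹ = [-4/17 5/17; -73/442 -583/2652]
x' = x̄ + K·y = [1, 23/78]
P' = (I − K·H)·P̄ = [12/17 -4/17; -4/17 427/1326]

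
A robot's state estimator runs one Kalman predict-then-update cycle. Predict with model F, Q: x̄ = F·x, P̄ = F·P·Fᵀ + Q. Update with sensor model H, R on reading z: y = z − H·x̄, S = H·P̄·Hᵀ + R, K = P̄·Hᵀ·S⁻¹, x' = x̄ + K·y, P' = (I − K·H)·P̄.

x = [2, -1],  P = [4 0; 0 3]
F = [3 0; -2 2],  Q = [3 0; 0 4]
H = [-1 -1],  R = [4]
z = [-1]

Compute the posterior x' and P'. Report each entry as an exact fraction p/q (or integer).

x̄ = F·x = [6, -6]
P̄ = F·P·Fᵀ + Q = [39 -24; -24 32]
y = z − H·x̄ = [-1]
S = H·P̄·Hᵀ + R = [27]
K = P̄·Hᵀ·S⁻¹ = [-5/9; -8/27]
x' = x̄ + K·y = [59/9, -154/27]
P' = (I − K·H)·P̄ = [92/3 -256/9; -256/9 800/27]

x' = [59/9, -154/27]
P' = [92/3 -256/9; -256/9 800/27]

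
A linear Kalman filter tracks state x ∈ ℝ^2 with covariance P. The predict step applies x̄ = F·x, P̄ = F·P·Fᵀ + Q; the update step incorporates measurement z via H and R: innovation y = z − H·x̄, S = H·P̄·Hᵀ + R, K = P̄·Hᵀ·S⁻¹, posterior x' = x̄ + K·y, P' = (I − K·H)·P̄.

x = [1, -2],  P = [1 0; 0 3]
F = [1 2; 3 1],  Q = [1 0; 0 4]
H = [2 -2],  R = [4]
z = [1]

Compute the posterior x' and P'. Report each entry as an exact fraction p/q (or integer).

x' = [-33/26, -37/26]
P' = [157/13 152/13; 152/13 159/13]

x̄ = F·x = [-3, 1]
P̄ = F·P·Fᵀ + Q = [14 9; 9 16]
y = z − H·x̄ = [9]
S = H·P̄·Hᵀ + R = [52]
K = P̄·Hᵀ·S⁻¹ = [5/26; -7/26]
x' = x̄ + K·y = [-33/26, -37/26]
P' = (I − K·H)·P̄ = [157/13 152/13; 152/13 159/13]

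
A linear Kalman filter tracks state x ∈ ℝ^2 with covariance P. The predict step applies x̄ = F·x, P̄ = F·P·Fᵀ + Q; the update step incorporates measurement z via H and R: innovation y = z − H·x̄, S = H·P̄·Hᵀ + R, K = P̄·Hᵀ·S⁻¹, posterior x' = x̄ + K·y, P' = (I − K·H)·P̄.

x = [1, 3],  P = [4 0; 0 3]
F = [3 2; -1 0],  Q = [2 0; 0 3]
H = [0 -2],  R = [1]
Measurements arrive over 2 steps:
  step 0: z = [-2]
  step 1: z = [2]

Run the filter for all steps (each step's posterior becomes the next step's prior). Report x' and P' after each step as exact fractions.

step 0: x̄ = F·x = [9, -1]
step 0: P̄ = F·P·Fᵀ + Q = [50 -12; -12 7]
step 0: y = z − H·x̄ = [-4]
step 0: S = H·P̄·Hᵀ + R = [29]
step 0: K = P̄·Hᵀ·S⁻¹ = [24/29; -14/29]
step 0: x' = x̄ + K·y = [165/29, 27/29]
step 0: P' = (I − K·H)·P̄ = [874/29 -12/29; -12/29 7/29]
step 1: x̄ = F·x = [549/29, -165/29]
step 1: P̄ = F·P·Fᵀ + Q = [7808/29 -2598/29; -2598/29 961/29]
step 1: y = z − H·x̄ = [-272/29]
step 1: S = H·P̄·Hᵀ + R = [3873/29]
step 1: K = P̄·Hᵀ·S⁻¹ = [1732/1291; -1922/3873]
step 1: x' = x̄ + K·y = [8195/1291, -4009/3873]
step 1: P' = (I − K·H)·P̄ = [37264/1291 -866/1291; -866/1291 961/3873]

step 0: x' = [165/29, 27/29], P' = [874/29 -12/29; -12/29 7/29]
step 1: x' = [8195/1291, -4009/3873], P' = [37264/1291 -866/1291; -866/1291 961/3873]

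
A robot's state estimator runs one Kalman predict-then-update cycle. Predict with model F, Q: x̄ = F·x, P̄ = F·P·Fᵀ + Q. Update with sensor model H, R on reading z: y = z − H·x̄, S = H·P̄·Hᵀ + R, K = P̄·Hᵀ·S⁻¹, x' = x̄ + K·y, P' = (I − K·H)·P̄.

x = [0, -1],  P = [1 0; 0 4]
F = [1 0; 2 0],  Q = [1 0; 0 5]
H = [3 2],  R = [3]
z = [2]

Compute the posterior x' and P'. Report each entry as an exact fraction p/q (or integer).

x' = [20/81, 16/27]
P' = [62/81 -26/27; -26/27 17/9]

x̄ = F·x = [0, 0]
P̄ = F·P·Fᵀ + Q = [2 2; 2 9]
y = z − H·x̄ = [2]
S = H·P̄·Hᵀ + R = [81]
K = P̄·Hᵀ·S⁻¹ = [10/81; 8/27]
x' = x̄ + K·y = [20/81, 16/27]
P' = (I − K·H)·P̄ = [62/81 -26/27; -26/27 17/9]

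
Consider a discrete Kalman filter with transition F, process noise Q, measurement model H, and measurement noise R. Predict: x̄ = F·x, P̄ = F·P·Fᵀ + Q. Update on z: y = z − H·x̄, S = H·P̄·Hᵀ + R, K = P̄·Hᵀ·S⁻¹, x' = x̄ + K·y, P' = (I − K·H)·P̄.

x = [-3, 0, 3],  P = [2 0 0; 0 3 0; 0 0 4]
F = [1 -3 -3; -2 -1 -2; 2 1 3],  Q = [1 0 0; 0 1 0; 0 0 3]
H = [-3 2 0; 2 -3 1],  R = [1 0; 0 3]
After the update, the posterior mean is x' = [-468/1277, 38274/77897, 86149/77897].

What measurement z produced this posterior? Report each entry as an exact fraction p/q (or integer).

z = [2, -1]

x̄ = F·x = [-12, 0, 3]
P̄ = F·P·Fᵀ + Q = [66 29 -41; 29 28 -35; -41 -35 50]
S = H·P̄·Hᵀ + R = [359 -134; -134 267]
K = P̄·Hᵀ·S⁻¹ = [-604/1277 -284/1277; -16451/77897 -26053/77897; 23933/77897 33309/77897]
x' − x̄ = [14856/1277, 38274/77897, -147542/77897] = K·y
y = (KᵀK)⁻¹·Kᵀ·(x' − x̄) = [-34, 20]
z = y + H·x̄ = [-34, 20] + [36, -21] = [2, -1]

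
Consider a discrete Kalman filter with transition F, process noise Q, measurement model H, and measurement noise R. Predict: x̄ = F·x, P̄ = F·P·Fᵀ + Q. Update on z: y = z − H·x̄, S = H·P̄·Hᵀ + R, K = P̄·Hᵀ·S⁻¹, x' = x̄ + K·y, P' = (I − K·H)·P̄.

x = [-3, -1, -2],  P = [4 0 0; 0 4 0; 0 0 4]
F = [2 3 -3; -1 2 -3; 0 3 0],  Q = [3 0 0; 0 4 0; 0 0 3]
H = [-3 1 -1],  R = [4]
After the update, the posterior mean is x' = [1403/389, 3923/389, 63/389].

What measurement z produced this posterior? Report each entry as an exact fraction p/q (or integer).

z = [-1]

x̄ = F·x = [-3, 7, -3]
P̄ = F·P·Fᵀ + Q = [91 52 36; 52 60 24; 36 24 39]
S = H·P̄·Hᵀ + R = [778]
K = P̄·Hᵀ·S⁻¹ = [-257/778; -60/389; -123/778]
x' − x̄ = [2570/389, 1200/389, 1230/389] = K·y
y = (KᵀK)⁻¹·Kᵀ·(x' − x̄) = [-20]
z = y + H·x̄ = [-20] + [19] = [-1]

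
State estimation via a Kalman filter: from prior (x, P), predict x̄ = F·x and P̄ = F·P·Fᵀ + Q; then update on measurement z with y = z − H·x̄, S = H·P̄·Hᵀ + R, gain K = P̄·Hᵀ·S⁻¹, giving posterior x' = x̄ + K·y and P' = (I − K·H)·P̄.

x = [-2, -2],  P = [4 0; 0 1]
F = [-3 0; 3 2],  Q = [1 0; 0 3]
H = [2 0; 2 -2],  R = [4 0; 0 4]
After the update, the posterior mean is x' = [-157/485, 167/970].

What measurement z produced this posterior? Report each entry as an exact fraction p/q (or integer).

z = [1, -2]

x̄ = F·x = [6, -10]
P̄ = F·P·Fᵀ + Q = [37 -36; -36 43]
S = H·P̄·Hᵀ + R = [152 292; 292 612]
K = P̄·Hᵀ·S⁻¹ = [166/485 73/970; 259/970 -187/485]
x' − x̄ = [-3067/485, 9867/970] = K·y
y = (KᵀK)⁻¹·Kᵀ·(x' − x̄) = [-11, -34]
z = y + H·x̄ = [-11, -34] + [12, 32] = [1, -2]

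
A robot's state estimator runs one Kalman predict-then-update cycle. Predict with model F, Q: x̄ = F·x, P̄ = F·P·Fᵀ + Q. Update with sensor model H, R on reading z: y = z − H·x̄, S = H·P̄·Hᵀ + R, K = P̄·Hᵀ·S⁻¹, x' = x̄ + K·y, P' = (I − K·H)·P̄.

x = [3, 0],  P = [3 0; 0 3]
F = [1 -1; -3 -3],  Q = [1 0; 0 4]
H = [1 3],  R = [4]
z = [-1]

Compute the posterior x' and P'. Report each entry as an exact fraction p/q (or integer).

x' = [1760/533, -795/533]
P' = [3682/533 -1218/533; -1218/533 638/533]

x̄ = F·x = [3, -9]
P̄ = F·P·Fᵀ + Q = [7 0; 0 58]
y = z − H·x̄ = [23]
S = H·P̄·Hᵀ + R = [533]
K = P̄·Hᵀ·S⁻¹ = [7/533; 174/533]
x' = x̄ + K·y = [1760/533, -795/533]
P' = (I − K·H)·P̄ = [3682/533 -1218/533; -1218/533 638/533]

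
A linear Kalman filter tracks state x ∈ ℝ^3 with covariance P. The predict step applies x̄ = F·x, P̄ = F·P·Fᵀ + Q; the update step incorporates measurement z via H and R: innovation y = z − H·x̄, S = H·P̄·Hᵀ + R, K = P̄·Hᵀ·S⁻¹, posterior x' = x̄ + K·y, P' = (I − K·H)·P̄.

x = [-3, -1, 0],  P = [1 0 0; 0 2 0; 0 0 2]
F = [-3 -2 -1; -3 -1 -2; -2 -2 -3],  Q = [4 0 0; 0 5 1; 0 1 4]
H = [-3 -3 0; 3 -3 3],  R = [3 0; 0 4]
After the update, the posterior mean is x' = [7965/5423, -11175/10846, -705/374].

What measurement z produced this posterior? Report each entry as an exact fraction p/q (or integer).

x̄ = F·x = [11, 10, 8]
P̄ = F·P·Fᵀ + Q = [23 17 20; 17 24 23; 20 23 34]
S = H·P̄·Hᵀ + R = [732 -378; -378 373]
K = P̄·Hᵀ·S⁻¹ = [-1273/10846 489/5423; -9245/43384 -1893/21692; -149/1496 111/748]
x' − x̄ = [-51688/5423, -119635/10846, -3697/374] = K·y
y = (KᵀK)⁻¹·Kᵀ·(x' − x̄) = [62, -25]
z = y + H·x̄ = [62, -25] + [-63, 27] = [-1, 2]

z = [-1, 2]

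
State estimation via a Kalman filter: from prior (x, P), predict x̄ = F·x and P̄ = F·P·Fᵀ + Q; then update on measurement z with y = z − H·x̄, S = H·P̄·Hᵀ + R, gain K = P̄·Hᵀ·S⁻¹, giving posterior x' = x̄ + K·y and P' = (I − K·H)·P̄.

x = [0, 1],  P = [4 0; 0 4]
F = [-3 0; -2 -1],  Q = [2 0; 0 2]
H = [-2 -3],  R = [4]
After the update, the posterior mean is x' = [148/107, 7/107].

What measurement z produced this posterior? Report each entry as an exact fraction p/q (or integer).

z = [-3]

x̄ = F·x = [0, -1]
P̄ = F·P·Fᵀ + Q = [38 24; 24 22]
S = H·P̄·Hᵀ + R = [642]
K = P̄·Hᵀ·S⁻¹ = [-74/321; -19/107]
x' − x̄ = [148/107, 114/107] = K·y
y = (KᵀK)⁻¹·Kᵀ·(x' − x̄) = [-6]
z = y + H·x̄ = [-6] + [3] = [-3]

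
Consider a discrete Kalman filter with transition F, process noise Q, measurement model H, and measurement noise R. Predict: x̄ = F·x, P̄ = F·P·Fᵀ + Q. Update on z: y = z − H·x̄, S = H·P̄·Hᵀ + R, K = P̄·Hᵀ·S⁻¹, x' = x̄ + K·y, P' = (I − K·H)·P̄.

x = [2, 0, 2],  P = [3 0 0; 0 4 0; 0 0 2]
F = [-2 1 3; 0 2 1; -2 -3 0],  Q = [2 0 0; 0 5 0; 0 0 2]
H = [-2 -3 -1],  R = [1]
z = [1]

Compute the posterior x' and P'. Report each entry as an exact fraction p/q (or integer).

x' = [9/71, 341/426, -775/213]
P' = [390/71 -393/71 418/71; -393/71 4469/426 -4309/213; 418/71 -4309/213 10408/213]

x̄ = F·x = [2, 2, -4]
P̄ = F·P·Fᵀ + Q = [36 14 0; 14 23 -24; 0 -24 50]
y = z − H·x̄ = [7]
S = H·P̄·Hᵀ + R = [426]
K = P̄·Hᵀ·S⁻¹ = [-19/71; -73/426; 11/213]
x' = x̄ + K·y = [9/71, 341/426, -775/213]
P' = (I − K·H)·P̄ = [390/71 -393/71 418/71; -393/71 4469/426 -4309/213; 418/71 -4309/213 10408/213]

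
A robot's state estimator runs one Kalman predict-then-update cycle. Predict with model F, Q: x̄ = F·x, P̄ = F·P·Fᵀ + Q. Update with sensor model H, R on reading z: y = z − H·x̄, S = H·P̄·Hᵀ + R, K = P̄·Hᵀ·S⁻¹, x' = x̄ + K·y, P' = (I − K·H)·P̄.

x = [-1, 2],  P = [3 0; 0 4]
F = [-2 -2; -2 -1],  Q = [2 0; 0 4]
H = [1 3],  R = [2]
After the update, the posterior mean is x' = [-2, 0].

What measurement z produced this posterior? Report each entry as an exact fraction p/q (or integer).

x̄ = F·x = [-2, 0]
P̄ = F·P·Fᵀ + Q = [30 20; 20 20]
S = H·P̄·Hᵀ + R = [332]
K = P̄·Hᵀ·S⁻¹ = [45/166; 20/83]
x' − x̄ = [0, 0] = K·y
y = (KᵀK)⁻¹·Kᵀ·(x' − x̄) = [0]
z = y + H·x̄ = [0] + [-2] = [-2]

z = [-2]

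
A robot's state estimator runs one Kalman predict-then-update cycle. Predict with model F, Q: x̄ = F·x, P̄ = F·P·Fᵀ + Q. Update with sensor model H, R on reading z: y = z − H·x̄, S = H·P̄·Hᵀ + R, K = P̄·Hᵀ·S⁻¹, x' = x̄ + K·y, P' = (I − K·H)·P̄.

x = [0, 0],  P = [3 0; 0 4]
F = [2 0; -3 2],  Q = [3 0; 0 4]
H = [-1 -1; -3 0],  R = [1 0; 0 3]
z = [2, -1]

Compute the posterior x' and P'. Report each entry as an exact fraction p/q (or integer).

x' = [134/405, -2743/1215]
P' = [44/135 -133/405; -133/405 1571/1215]

x̄ = F·x = [0, 0]
P̄ = F·P·Fᵀ + Q = [15 -18; -18 47]
y = z − H·x̄ = [2, -1]
S = H·P̄·Hᵀ + R = [27 -9; -9 138]
K = P̄·Hᵀ·S⁻¹ = [1/405 -44/135; -1172/1215 133/405]
x' = x̄ + K·y = [134/405, -2743/1215]
P' = (I − K·H)·P̄ = [44/135 -133/405; -133/405 1571/1215]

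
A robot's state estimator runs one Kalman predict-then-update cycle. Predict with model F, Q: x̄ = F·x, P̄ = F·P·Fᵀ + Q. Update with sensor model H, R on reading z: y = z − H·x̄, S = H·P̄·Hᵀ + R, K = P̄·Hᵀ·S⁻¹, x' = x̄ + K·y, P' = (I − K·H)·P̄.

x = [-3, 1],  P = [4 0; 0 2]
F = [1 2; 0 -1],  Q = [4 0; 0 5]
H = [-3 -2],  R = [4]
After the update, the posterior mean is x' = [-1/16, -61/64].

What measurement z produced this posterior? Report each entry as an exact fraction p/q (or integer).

z = [2]

x̄ = F·x = [-1, -1]
P̄ = F·P·Fᵀ + Q = [16 -4; -4 7]
S = H·P̄·Hᵀ + R = [128]
K = P̄·Hᵀ·S⁻¹ = [-5/16; -1/64]
x' − x̄ = [15/16, 3/64] = K·y
y = (KᵀK)⁻¹·Kᵀ·(x' − x̄) = [-3]
z = y + H·x̄ = [-3] + [5] = [2]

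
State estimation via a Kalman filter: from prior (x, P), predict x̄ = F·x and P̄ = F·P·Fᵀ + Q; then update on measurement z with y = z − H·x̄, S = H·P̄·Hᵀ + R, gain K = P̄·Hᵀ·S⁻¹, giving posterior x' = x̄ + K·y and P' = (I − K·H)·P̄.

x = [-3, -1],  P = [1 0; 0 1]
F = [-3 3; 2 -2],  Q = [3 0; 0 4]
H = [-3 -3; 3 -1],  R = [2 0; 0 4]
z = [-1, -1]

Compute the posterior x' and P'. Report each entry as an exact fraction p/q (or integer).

x̄ = F·x = [6, -4]
P̄ = F·P·Fᵀ + Q = [21 -12; -12 12]
y = z − H·x̄ = [5, -23]
S = H·P̄·Hᵀ + R = [83 -81; -81 277]
K = P̄·Hᵀ·S⁻¹ = [-702/8215 2019/8215; -1944/8215 -1992/8215]
x' = x̄ + K·y = [-657/8215, 3236/8215]
P' = (I − K·H)·P̄ = [2136/8215 -1668/8215; -1668/8215 2964/8215]

x' = [-657/8215, 3236/8215]
P' = [2136/8215 -1668/8215; -1668/8215 2964/8215]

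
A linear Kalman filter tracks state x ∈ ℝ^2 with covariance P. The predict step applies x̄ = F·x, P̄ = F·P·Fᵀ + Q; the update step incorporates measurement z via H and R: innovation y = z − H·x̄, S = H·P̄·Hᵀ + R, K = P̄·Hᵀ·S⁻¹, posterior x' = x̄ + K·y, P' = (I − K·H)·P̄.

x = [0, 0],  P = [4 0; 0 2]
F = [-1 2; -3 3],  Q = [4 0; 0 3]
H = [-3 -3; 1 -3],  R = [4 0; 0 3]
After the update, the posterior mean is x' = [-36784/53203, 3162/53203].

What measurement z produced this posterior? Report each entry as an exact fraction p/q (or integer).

x̄ = F·x = [0, 0]
P̄ = F·P·Fᵀ + Q = [16 24; 24 57]
S = H·P̄·Hᵀ + R = [1093 609; 609 388]
K = P̄·Hᵀ·S⁻¹ = [-12456/53203 11872/53203; -4761/53203 -12684/53203]
x' − x̄ = [-36784/53203, 3162/53203] = K·y
y = (KᵀK)⁻¹·Kᵀ·(x' − x̄) = [2, -1]
z = y + H·x̄ = [2, -1] + [0, 0] = [2, -1]

z = [2, -1]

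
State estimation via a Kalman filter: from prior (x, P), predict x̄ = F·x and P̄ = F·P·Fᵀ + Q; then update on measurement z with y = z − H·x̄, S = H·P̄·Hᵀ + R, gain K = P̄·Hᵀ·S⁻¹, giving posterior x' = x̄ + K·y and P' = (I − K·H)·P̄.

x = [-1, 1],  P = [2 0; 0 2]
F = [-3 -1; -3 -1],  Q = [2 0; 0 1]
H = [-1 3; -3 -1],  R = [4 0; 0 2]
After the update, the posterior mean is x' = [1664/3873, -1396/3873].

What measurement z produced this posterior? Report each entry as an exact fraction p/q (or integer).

z = [-2, -1]

x̄ = F·x = [2, 2]
P̄ = F·P·Fᵀ + Q = [22 20; 20 21]
S = H·P̄·Hᵀ + R = [95 -157; -157 341]
K = P̄·Hᵀ·S⁻¹ = [-272/3873 -1102/3873; 973/3873 -472/3873]
x' − x̄ = [-6082/3873, -9142/3873] = K·y
y = (KᵀK)⁻¹·Kᵀ·(x' − x̄) = [-6, 7]
z = y + H·x̄ = [-6, 7] + [4, -8] = [-2, -1]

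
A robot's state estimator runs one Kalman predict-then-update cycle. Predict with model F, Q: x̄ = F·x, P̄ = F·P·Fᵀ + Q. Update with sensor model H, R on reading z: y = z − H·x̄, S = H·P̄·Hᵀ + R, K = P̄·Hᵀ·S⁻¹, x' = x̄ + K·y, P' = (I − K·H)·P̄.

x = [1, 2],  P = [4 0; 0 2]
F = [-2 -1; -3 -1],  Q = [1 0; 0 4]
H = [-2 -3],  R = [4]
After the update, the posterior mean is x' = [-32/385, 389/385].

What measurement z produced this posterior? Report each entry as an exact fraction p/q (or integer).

z = [-3]

x̄ = F·x = [-4, -5]
P̄ = F·P·Fᵀ + Q = [19 26; 26 42]
S = H·P̄·Hᵀ + R = [770]
K = P̄·Hᵀ·S⁻¹ = [-58/385; -89/385]
x' − x̄ = [1508/385, 2314/385] = K·y
y = (KᵀK)⁻¹·Kᵀ·(x' − x̄) = [-26]
z = y + H·x̄ = [-26] + [23] = [-3]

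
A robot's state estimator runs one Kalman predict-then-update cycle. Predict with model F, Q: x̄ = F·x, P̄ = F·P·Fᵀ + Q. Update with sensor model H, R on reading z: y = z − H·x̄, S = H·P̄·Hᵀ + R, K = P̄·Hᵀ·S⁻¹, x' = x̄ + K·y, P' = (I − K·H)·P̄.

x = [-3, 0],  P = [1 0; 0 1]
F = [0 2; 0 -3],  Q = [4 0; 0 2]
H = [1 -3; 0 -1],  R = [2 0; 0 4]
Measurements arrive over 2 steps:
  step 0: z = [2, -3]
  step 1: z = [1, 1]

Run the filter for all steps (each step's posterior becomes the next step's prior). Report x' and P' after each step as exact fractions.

step 0: x̄ = F·x = [0, 0]
step 0: P̄ = F·P·Fᵀ + Q = [8 -6; -6 11]
step 0: y = z − H·x̄ = [2, -3]
step 0: S = H·P̄·Hᵀ + R = [145 39; 39 15]
step 0: K = P̄·Hᵀ·S⁻¹ = [26/109 -24/109; -26/109 -37/327]
step 0: x' = x̄ + K·y = [124/109, -15/109]
step 0: P' = (I − K·H)·P̄ = [340/109 96/109; 96/109 148/327]
step 1: x̄ = F·x = [-30/109, 45/109]
step 1: P̄ = F·P·Fᵀ + Q = [1900/327 -296/109; -296/109 662/109]
step 1: y = z − H·x̄ = [274/109, 154/109]
step 1: S = H·P̄·Hᵀ + R = [25756/327 2282/109; 2282/109 1098/109]
step 1: K = P̄·Hᵀ·S⁻¹ = [2282/9677 -2134/9677; -2282/9677 -3275/29031]
step 1: x' = x̄ + K·y = [58/9677, -9851/29031]
step 1: P' = (I − K·H)·P̄ = [30172/9677 8536/9677; 8536/9677 13100/29031]

step 0: x' = [124/109, -15/109], P' = [340/109 96/109; 96/109 148/327]
step 1: x' = [58/9677, -9851/29031], P' = [30172/9677 8536/9677; 8536/9677 13100/29031]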